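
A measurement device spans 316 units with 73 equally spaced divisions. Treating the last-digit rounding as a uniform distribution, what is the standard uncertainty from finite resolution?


resolution = range / divisions
resolution = 316 / 73 = 4.3287671
u_res = resolution / (2*sqrt(3))
u_res = 4.3287671 / 3.4641016
u_res = 1.2496

1.2496


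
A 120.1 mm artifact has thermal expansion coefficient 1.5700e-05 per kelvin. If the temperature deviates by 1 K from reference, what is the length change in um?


dL = L * alpha * dT
= 120.1 * 1.5700e-05 * 1
= 0.0018856 mm
dL_um = 0.0018856 * 1000 = 1.8856 um

1.8856


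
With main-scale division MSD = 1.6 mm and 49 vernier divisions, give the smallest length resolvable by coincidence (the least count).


LC = MSD / n_div
= 1.6 / 49
= 0.0327

0.0327


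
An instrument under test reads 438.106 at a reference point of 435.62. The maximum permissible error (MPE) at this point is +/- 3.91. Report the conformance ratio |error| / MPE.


e = indication - reference = 438.106 - 435.62 = 2.4860
|e| = 2.4860
ratio = |e| / MPE = 2.4860 / 3.91
ratio = 0.6358

0.6358


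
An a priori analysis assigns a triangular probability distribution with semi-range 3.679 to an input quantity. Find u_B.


u_B = half_width / sqrt(6)
u_B = 3.679 / 2.4494897
u_B = 1.5019

1.5019


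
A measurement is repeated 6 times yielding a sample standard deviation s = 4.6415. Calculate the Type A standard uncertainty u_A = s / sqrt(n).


u_A = s / sqrt(n)
u_A = 4.6415 / sqrt(6)
u_A = 4.6415 / 2.4494897
u_A = 1.8949

1.8949


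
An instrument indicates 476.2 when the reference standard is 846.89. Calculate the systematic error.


Systematic error = measured - true
= 476.2 - 846.89
= -370.6900

-370.6900


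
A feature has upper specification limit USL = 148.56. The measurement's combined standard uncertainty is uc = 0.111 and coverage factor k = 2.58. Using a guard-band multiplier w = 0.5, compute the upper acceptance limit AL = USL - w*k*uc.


U = k * uc = 2.58 * 0.111 = 0.28638
guard band g = w * U = 0.5 * 0.28638 = 0.14319
AL = USL - g = 148.56 - 0.14319
AL = 148.4168

148.4168


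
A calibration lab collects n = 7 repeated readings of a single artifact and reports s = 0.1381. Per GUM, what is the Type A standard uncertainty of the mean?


u_A = s / sqrt(n)
u_A = 0.1381 / sqrt(7)
u_A = 0.1381 / 2.6457513
u_A = 0.0522

0.0522


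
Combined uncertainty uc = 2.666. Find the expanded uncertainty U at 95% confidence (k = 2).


U = k * uc
U = 2 * 2.666
U = 5.3320

5.3320


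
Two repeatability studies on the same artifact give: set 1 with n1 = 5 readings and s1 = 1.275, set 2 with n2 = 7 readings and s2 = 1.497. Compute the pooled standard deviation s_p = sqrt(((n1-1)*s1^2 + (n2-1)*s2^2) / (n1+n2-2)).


s_p = sqrt(((n1-1)*s1^2 + (n2-1)*s2^2) / (n1+n2-2))
numerator = (5-1)*1.275^2 + (7-1)*1.497^2 = 6.5025 + 13.446054 = 19.948554
denominator = 5 + 7 - 2 = 10
s_p^2 = 19.948554 / 10 = 1.9948554
s_p = sqrt(1.9948554) = 1.4124

1.4124


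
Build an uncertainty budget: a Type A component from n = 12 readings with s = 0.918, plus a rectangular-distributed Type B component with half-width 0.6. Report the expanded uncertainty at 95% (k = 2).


u_A = s / sqrt(n) = 0.918 / sqrt(12) = 0.26500377
u_B = half_width / sqrt(3) = 0.6 / sqrt(3) = 0.34641016
uc = sqrt(u_A^2 + u_B^2) = sqrt(0.26500377^2 + 0.34641016^2) = 0.4361502
U = k * uc = 2 * 0.4361502
U = 0.8723

0.8723


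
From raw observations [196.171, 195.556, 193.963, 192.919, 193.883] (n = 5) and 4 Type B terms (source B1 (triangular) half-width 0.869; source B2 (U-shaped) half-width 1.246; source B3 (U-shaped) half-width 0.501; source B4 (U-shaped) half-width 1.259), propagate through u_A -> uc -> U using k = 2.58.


mean = (196.171 + 195.556 + 193.963 + 192.919 + 193.883) / 5 = 194.4984
s = sqrt(sum((x - mean)^2)/(n-1)) = 1.330036
u_A = s / sqrt(n) = 1.330036 / sqrt(5) = 0.59481018
u_B1 = 0.869 / sqrt(6) = 0.35476776
u_B2 = 1.246 / sqrt(2) = 0.88105505
u_B3 = 0.501 / sqrt(2) = 0.3542605
u_B4 = 1.259 / sqrt(2) = 0.89024744
uc = sqrt(0.59481018^2 + 0.35476776^2 + 0.88105505^2 + 0.3542605^2 + 0.89024744^2) = 1.4744349
U = k * uc = 2.58 * 1.4744349
U = 3.8040

3.8040


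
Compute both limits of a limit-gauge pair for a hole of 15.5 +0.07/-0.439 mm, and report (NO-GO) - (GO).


GO = nominal - lower_tol (smallest hole = maximum material condition)
GO = 15.5 - 0.439 = 15.061
NO-GO = nominal + upper_tol (largest hole = least material condition)
NO-GO = 15.5 + 0.07 = 15.57
spread = NO-GO - GO = 15.57 - 15.061 = 0.5090

0.5090


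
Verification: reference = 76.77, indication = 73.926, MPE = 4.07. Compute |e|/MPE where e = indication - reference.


e = indication - reference = 73.926 - 76.77 = -2.8440
|e| = 2.8440
ratio = |e| / MPE = 2.8440 / 4.07
ratio = 0.6988

0.6988


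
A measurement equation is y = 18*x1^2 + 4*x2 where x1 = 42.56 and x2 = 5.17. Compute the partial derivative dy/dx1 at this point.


y = 18*x1^2 + 4*x2
dy/dx1 = 2*18*x1
Evaluate at x1 = 42.56: c1 = 36 * 42.56
c1 = 1532.1600

1532.1600


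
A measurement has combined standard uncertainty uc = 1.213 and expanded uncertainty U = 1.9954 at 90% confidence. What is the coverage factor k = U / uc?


k = U / uc
k = 1.9954 / 1.213
k = 1.645

1.645


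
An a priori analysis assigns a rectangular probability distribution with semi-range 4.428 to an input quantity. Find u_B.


u_B = half_width / sqrt(3)
u_B = 4.428 / 1.7320508
u_B = 2.5565

2.5565


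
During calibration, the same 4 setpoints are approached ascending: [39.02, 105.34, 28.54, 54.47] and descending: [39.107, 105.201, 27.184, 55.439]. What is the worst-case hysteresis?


|39.02 - 39.107| = 0.0870
|105.34 - 105.201| = 0.1390
|28.54 - 27.184| = 1.3560
|54.47 - 55.439| = 0.9690
hysteresis = max(diffs) = 1.3560

1.3560


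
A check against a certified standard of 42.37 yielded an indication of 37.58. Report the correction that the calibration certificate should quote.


Correction = standard - reading
= 42.37 - 37.58
= 4.7900

4.7900


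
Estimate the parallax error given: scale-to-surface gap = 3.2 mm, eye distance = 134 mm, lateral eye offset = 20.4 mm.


error = h * offset / d
= 3.2 * 20.4 / 134
= 0.4872

0.4872


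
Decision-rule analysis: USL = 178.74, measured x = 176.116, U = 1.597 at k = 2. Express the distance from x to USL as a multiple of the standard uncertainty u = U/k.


u = U / k = 1.597 / 2 = 0.7985
margin = |USL - x| = |178.74 - 176.116| = 2.624
z = margin / u = 2.624 / 0.7985
z = 3.2862

3.2862


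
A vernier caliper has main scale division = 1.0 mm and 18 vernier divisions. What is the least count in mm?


LC = MSD / n_div
= 1.0 / 18
= 0.0556

0.0556


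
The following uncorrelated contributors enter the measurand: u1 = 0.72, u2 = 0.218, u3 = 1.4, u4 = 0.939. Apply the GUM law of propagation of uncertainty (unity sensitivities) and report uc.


uc = sqrt(0.72^2 + 0.218^2 + 1.4^2 + 0.939^2)
uc = sqrt(3.407645)
uc = 1.8460

1.8460


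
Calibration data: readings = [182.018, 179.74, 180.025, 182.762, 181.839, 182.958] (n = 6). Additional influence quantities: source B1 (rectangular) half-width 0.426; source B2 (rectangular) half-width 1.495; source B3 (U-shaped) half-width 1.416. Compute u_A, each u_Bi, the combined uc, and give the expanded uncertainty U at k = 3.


mean = (182.018 + 179.74 + 180.025 + 182.762 + 181.839 + 182.958) / 6 = 181.557
s = sqrt(sum((x - mean)^2)/(n-1)) = 1.3678731
u_A = s / sqrt(n) = 1.3678731 / sqrt(6) = 0.55843185
u_B1 = 0.426 / sqrt(3) = 0.24595121
u_B2 = 1.495 / sqrt(3) = 0.86313865
u_B3 = 1.416 / sqrt(2) = 1.0012632
uc = sqrt(0.55843185^2 + 0.24595121^2 + 0.86313865^2 + 1.0012632^2) = 1.4559789
U = k * uc = 3 * 1.4559789
U = 4.3679

4.3679


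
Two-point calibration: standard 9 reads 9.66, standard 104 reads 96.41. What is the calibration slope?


slope = (y2 - y1) / (x2 - x1)
= (96.41 - 9.66) / (104 - 9)
= 86.7500 / 95
= 0.9132

0.9132


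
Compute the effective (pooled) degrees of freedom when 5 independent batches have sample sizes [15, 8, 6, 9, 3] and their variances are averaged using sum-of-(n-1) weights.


nu = sum_i (n_i - 1)
nu = ((15 - 1) + (8 - 1) + (6 - 1) + (9 - 1) + (3 - 1))
nu = 14 + 7 + 5 + 8 + 2
nu = 36

36


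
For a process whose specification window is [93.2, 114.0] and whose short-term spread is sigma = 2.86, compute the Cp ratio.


Cp = (USL - LSL) / (6 * sigma)
= (114.0 - 93.2) / (6 * 2.86)
= 20.8000 / 17.1600
= 1.2121

1.2121


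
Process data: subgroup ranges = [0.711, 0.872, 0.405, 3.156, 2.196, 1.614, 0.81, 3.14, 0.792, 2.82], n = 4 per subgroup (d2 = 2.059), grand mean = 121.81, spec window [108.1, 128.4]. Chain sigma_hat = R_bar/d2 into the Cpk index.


R_bar = (0.711 + 0.872 + 0.405 + 3.156 + 2.196 + 1.614 + 0.81 + 3.14 + 0.792 + 2.82) / 10 = 1.6516
sigma = R_bar / d2 = 1.6516 / 2.059 = 0.80213696
Cp = (USL - LSL)/(6*sigma) = (128.4 - 108.1)/(6*0.80213696) = 4.2179
Cpu = (128.4 - 121.81)/(3*0.80213696) = 2.7385
Cpl = (121.81 - 108.1)/(3*0.80213696) = 5.6973
Cpk = min(Cpu, Cpl) = 2.7385

2.7385


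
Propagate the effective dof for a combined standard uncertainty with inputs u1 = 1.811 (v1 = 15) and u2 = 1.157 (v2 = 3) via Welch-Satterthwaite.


uc = sqrt(u1^2 + u2^2) = sqrt(1.811^2 + 1.157^2) = 2.1490393
v_eff = uc^4 / (u1^4/v1 + u2^4/v2)
= 2.1490393^4 / (1.811^4/15 + 1.157^4/3)
= 21.329341 / 1.3144317
v_eff = 16.2270

16.2270


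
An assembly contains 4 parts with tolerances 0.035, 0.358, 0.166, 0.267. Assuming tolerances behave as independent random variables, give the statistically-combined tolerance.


RSS = sqrt(0.035^2 + 0.358^2 + 0.166^2 + 0.267^2)
= sqrt(0.228234)
= 0.4777

0.4777


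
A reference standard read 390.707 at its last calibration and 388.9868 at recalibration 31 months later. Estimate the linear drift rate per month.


rate = (v2 - v1) / months
= (388.9868 - 390.707) / 31
= -1.7202 / 31
= -0.0555

-0.0555


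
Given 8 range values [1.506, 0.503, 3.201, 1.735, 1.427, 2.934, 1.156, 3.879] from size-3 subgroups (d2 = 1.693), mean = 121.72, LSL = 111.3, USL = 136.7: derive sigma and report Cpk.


R_bar = (1.506 + 0.503 + 3.201 + 1.735 + 1.427 + 2.934 + 1.156 + 3.879) / 8 = 2.042625
sigma = R_bar / d2 = 2.042625 / 1.693 = 1.2065121
Cp = (USL - LSL)/(6*sigma) = (136.7 - 111.3)/(6*1.2065121) = 3.5087
Cpu = (136.7 - 121.72)/(3*1.2065121) = 4.1387
Cpl = (121.72 - 111.3)/(3*1.2065121) = 2.8788
Cpk = min(Cpu, Cpl) = 2.8788

2.8788


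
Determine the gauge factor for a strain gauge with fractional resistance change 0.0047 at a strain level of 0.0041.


GF = (dR/R) / epsilon
= 0.0047 / 0.0041
= 1.1463

1.1463


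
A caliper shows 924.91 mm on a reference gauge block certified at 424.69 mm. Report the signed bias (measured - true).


Systematic error = measured - true
= 924.91 - 424.69
= 500.2200

500.2200


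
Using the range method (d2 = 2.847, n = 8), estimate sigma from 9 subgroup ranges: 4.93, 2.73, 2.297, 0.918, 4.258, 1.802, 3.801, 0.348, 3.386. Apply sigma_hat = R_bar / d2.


R_bar = (4.93 + 2.73 + 2.297 + 0.918 + 4.258 + 1.802 + 3.801 + 0.348 + 3.386) / 9
R_bar = 24.47 / 9 = 2.7188889
sigma_hat = R_bar / d2 = 2.7188889 / 2.847 = 0.9550

0.9550


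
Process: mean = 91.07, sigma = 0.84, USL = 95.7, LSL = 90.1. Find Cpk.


Cpu = (USL - mean) / (3*sigma) = (95.7 - 91.07) / (3*0.84) = 1.8373
Cpl = (mean - LSL) / (3*sigma) = (91.07 - 90.1) / (3*0.84) = 0.3849
Cpk = min(Cpu, Cpl) = 0.3849

0.3849


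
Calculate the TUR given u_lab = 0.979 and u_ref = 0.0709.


TUR = u_lab / u_ref
= 0.979 / 0.0709
= 13.8082

13.8082


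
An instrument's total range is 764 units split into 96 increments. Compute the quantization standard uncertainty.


resolution = range / divisions
resolution = 764 / 96 = 7.9583333
u_res = resolution / (2*sqrt(3))
u_res = 7.9583333 / 3.4641016
u_res = 2.2974

2.2974


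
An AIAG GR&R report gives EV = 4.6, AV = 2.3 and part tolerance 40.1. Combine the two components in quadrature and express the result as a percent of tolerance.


GRR = sqrt(EV^2 + AV^2) = sqrt(4.6^2 + 2.3^2) = 5.1429563
%GRR = GRR / tol * 100 = 5.1429563 / 40.1 * 100
%GRR = 12.8253

12.8253


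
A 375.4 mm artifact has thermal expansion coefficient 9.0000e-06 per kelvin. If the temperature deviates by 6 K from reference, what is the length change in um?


dL = L * alpha * dT
= 375.4 * 9.0000e-06 * 6
= 0.0202716 mm
dL_um = 0.0202716 * 1000 = 20.2716 um

20.2716


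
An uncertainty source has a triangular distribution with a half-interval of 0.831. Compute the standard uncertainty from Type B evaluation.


u_B = half_width / sqrt(6)
u_B = 0.831 / 2.4494897
u_B = 0.3393

0.3393


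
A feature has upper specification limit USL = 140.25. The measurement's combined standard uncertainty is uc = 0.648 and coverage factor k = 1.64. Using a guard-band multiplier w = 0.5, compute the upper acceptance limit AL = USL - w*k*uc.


U = k * uc = 1.64 * 0.648 = 1.06272
guard band g = w * U = 0.5 * 1.06272 = 0.53136
AL = USL - g = 140.25 - 0.53136
AL = 139.7186

139.7186


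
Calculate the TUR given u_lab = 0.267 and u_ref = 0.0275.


TUR = u_lab / u_ref
= 0.267 / 0.0275
= 9.7091

9.7091


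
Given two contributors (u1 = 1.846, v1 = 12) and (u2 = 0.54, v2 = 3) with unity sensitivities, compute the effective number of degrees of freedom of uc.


uc = sqrt(u1^2 + u2^2) = sqrt(1.846^2 + 0.54^2) = 1.9233606
v_eff = uc^4 / (u1^4/v1 + u2^4/v2)
= 1.9233606^4 / (1.846^4/12 + 0.54^4/3)
= 13.684939 / 0.99605421
v_eff = 13.7392

13.7392


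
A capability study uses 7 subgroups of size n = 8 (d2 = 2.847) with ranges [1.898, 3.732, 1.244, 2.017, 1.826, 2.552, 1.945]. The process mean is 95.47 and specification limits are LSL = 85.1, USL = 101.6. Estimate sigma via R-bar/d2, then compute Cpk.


R_bar = (1.898 + 3.732 + 1.244 + 2.017 + 1.826 + 2.552 + 1.945) / 7 = 2.1734286
sigma = R_bar / d2 = 2.1734286 / 2.847 = 0.76341012
Cp = (USL - LSL)/(6*sigma) = (101.6 - 85.1)/(6*0.76341012) = 3.6023
Cpu = (101.6 - 95.47)/(3*0.76341012) = 2.6766
Cpl = (95.47 - 85.1)/(3*0.76341012) = 4.5279
Cpk = min(Cpu, Cpl) = 2.6766

2.6766


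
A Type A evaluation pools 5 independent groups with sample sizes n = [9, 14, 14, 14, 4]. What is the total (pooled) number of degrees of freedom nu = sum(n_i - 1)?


nu = sum_i (n_i - 1)
nu = ((9 - 1) + (14 - 1) + (14 - 1) + (14 - 1) + (4 - 1))
nu = 8 + 13 + 13 + 13 + 3
nu = 50

50


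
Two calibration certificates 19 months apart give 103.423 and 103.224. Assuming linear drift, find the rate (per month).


rate = (v2 - v1) / months
= (103.224 - 103.423) / 19
= -0.1990 / 19
= -0.0105

-0.0105


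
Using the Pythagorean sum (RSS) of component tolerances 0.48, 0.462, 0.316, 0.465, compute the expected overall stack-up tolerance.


RSS = sqrt(0.48^2 + 0.462^2 + 0.316^2 + 0.465^2)
= sqrt(0.759925)
= 0.8717

0.8717


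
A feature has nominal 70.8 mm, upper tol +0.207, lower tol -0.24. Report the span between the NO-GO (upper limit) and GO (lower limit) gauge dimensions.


GO = nominal - lower_tol (smallest hole = maximum material condition)
GO = 70.8 - 0.24 = 70.56
NO-GO = nominal + upper_tol (largest hole = least material condition)
NO-GO = 70.8 + 0.207 = 71.007
spread = NO-GO - GO = 71.007 - 70.56 = 0.4470

0.4470


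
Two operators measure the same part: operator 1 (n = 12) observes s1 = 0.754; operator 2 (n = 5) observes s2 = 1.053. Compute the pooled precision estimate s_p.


s_p = sqrt(((n1-1)*s1^2 + (n2-1)*s2^2) / (n1+n2-2))
numerator = (12-1)*0.754^2 + (5-1)*1.053^2 = 6.253676 + 4.435236 = 10.688912
denominator = 12 + 5 - 2 = 15
s_p^2 = 10.688912 / 15 = 0.71259413
s_p = sqrt(0.71259413) = 0.8442

0.8442


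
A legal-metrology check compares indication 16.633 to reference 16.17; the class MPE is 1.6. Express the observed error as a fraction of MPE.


e = indication - reference = 16.633 - 16.17 = 0.4630
|e| = 0.4630
ratio = |e| / MPE = 0.4630 / 1.6
ratio = 0.2894

0.2894


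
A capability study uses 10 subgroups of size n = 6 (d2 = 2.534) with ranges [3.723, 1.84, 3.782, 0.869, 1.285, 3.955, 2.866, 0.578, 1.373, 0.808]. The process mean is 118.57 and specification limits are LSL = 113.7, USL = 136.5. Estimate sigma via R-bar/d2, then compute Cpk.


R_bar = (3.723 + 1.84 + 3.782 + 0.869 + 1.285 + 3.955 + 2.866 + 0.578 + 1.373 + 0.808) / 10 = 2.1079
sigma = R_bar / d2 = 2.1079 / 2.534 = 0.83184688
Cp = (USL - LSL)/(6*sigma) = (136.5 - 113.7)/(6*0.83184688) = 4.5681
Cpu = (136.5 - 118.57)/(3*0.83184688) = 7.1848
Cpl = (118.57 - 113.7)/(3*0.83184688) = 1.9515
Cpk = min(Cpu, Cpl) = 1.9515

1.9515


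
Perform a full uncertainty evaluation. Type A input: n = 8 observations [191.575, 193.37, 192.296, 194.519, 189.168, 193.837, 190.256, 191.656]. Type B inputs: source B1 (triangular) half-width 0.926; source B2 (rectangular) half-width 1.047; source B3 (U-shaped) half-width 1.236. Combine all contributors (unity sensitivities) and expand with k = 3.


mean = (191.575 + 193.37 + 192.296 + 194.519 + 189.168 + 193.837 + 190.256 + 191.656) / 8 = 192.084625
s = sqrt(sum((x - mean)^2)/(n-1)) = 1.8121761
u_A = s / sqrt(n) = 1.8121761 / sqrt(8) = 0.640701
u_B1 = 0.926 / sqrt(6) = 0.37803792
u_B2 = 1.047 / sqrt(3) = 0.60448573
u_B3 = 1.236 / sqrt(2) = 0.87398398
uc = sqrt(0.640701^2 + 0.37803792^2 + 0.60448573^2 + 0.87398398^2) = 1.2971744
U = k * uc = 3 * 1.2971744
U = 3.8915

3.8915


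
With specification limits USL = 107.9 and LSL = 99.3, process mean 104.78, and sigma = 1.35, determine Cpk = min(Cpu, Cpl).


Cpu = (USL - mean) / (3*sigma) = (107.9 - 104.78) / (3*1.35) = 0.7704
Cpl = (mean - LSL) / (3*sigma) = (104.78 - 99.3) / (3*1.35) = 1.3531
Cpk = min(Cpu, Cpl) = 0.7704

0.7704


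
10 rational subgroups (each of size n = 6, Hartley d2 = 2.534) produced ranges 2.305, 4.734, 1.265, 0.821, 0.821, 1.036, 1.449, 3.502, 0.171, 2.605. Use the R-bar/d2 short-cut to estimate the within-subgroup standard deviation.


R_bar = (2.305 + 4.734 + 1.265 + 0.821 + 0.821 + 1.036 + 1.449 + 3.502 + 0.171 + 2.605) / 10
R_bar = 18.709 / 10 = 1.8709
sigma_hat = R_bar / d2 = 1.8709 / 2.534 = 0.7383

0.7383


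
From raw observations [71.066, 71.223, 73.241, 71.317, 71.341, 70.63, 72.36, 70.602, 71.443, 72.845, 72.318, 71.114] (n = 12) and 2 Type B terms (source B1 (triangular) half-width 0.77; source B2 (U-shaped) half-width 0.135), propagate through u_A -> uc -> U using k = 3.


mean = (71.066 + 71.223 + 73.241 + 71.317 + 71.341 + 70.63 + 72.36 + 70.602 + 71.443 + 72.845 + 72.318 + 71.114) / 12 = 71.625
s = sqrt(sum((x - mean)^2)/(n-1)) = 0.85815521
u_A = s / sqrt(n) = 0.85815521 / sqrt(12) = 0.24772807
u_B1 = 0.77 / sqrt(6) = 0.31435118
u_B2 = 0.135 / sqrt(2) = 0.095459415
uc = sqrt(0.24772807^2 + 0.31435118^2 + 0.095459415^2) = 0.41145882
U = k * uc = 3 * 0.41145882
U = 1.2344

1.2344


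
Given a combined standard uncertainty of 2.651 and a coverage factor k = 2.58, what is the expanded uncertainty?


U = k * uc
U = 2.58 * 2.651
U = 6.8396

6.8396


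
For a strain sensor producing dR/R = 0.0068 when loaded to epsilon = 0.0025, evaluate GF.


GF = (dR/R) / epsilon
= 0.0068 / 0.0025
= 2.7200

2.7200


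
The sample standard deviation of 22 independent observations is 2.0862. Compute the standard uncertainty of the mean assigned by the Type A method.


u_A = s / sqrt(n)
u_A = 2.0862 / sqrt(22)
u_A = 2.0862 / 4.6904158
u_A = 0.4448

0.4448


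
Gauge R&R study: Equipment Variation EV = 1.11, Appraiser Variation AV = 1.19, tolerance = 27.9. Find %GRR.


GRR = sqrt(EV^2 + AV^2) = sqrt(1.11^2 + 1.19^2) = 1.6273291
%GRR = GRR / tol * 100 = 1.6273291 / 27.9 * 100
%GRR = 5.8327

5.8327


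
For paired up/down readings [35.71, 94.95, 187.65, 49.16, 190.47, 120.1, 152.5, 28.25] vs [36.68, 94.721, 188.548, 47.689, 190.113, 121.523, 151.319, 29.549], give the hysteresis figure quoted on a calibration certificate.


|35.71 - 36.68| = 0.9700
|94.95 - 94.721| = 0.2290
|187.65 - 188.548| = 0.8980
|49.16 - 47.689| = 1.4710
|190.47 - 190.113| = 0.3570
|120.1 - 121.523| = 1.4230
|152.5 - 151.319| = 1.1810
|28.25 - 29.549| = 1.2990
hysteresis = max(diffs) = 1.4710

1.4710


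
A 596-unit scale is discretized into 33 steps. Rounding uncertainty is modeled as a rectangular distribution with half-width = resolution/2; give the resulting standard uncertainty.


resolution = range / divisions
resolution = 596 / 33 = 18.060606
u_res = resolution / (2*sqrt(3))
u_res = 18.060606 / 3.4641016
u_res = 5.2136

5.2136


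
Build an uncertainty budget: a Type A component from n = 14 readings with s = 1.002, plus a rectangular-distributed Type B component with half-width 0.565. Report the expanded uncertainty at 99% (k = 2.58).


u_A = s / sqrt(n) = 1.002 / sqrt(14) = 0.26779576
u_B = half_width / sqrt(3) = 0.565 / sqrt(3) = 0.3262029
uc = sqrt(u_A^2 + u_B^2) = sqrt(0.26779576^2 + 0.3262029^2) = 0.42204609
U = k * uc = 2.58 * 0.42204609
U = 1.0889

1.0889


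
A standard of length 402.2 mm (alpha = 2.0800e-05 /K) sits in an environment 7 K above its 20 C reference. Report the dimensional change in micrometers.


dL = L * alpha * dT
= 402.2 * 2.0800e-05 * 7
= 0.0585603 mm
dL_um = 0.0585603 * 1000 = 58.5603 um

58.5603


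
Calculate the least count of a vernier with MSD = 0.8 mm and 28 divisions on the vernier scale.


LC = MSD / n_div
= 0.8 / 28
= 0.0286

0.0286


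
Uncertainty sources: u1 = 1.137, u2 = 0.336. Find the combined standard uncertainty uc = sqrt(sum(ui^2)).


uc = sqrt(1.137^2 + 0.336^2)
uc = sqrt(1.405665)
uc = 1.1856

1.1856


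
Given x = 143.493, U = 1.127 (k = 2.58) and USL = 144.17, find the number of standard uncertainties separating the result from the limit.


u = U / k = 1.127 / 2.58 = 0.43682171
margin = |USL - x| = |144.17 - 143.493| = 0.677
z = margin / u = 0.677 / 0.43682171
z = 1.5498

1.5498


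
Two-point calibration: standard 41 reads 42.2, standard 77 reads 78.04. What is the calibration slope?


slope = (y2 - y1) / (x2 - x1)
= (78.04 - 42.2) / (77 - 41)
= 35.8400 / 36
= 0.9956

0.9956


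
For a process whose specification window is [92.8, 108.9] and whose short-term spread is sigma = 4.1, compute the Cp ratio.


Cp = (USL - LSL) / (6 * sigma)
= (108.9 - 92.8) / (6 * 4.1)
= 16.1000 / 24.6000
= 0.6545

0.6545


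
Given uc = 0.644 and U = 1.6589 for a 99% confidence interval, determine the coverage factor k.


k = U / uc
k = 1.6589 / 0.644
k = 2.576

2.576


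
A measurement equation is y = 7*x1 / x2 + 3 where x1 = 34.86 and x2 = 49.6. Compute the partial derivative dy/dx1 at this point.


y = 7*x1 / x2 + 3
dy/dx1 = 7/x2
Evaluate at x2 = 49.6: c1 = 7 / 49.6
c1 = 0.1411

0.1411


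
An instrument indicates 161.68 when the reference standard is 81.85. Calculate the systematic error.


Systematic error = measured - true
= 161.68 - 81.85
= 79.8300

79.8300


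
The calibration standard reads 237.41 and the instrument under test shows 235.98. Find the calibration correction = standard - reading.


Correction = standard - reading
= 237.41 - 235.98
= 1.4300

1.4300


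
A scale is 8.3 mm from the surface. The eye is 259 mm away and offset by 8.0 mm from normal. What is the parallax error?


error = h * offset / d
= 8.3 * 8.0 / 259
= 0.2564

0.2564


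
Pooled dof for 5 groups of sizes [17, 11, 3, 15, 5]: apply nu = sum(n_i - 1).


nu = sum_i (n_i - 1)
nu = ((17 - 1) + (11 - 1) + (3 - 1) + (15 - 1) + (5 - 1))
nu = 16 + 10 + 2 + 14 + 4
nu = 46

46


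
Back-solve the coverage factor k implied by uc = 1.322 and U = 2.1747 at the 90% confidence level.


k = U / uc
k = 2.1747 / 1.322
k = 1.645

1.645


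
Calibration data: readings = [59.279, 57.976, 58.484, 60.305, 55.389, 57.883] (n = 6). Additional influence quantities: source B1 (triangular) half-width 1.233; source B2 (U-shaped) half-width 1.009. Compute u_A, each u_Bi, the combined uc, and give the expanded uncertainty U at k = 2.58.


mean = (59.279 + 57.976 + 58.484 + 60.305 + 55.389 + 57.883) / 6 = 58.21933333
s = sqrt(sum((x - mean)^2)/(n-1)) = 1.6568685
u_A = s / sqrt(n) = 1.6568685 / sqrt(6) = 0.67641373
u_B1 = 1.233 / sqrt(6) = 0.50337014
u_B2 = 1.009 / sqrt(2) = 0.71347074
uc = sqrt(0.67641373^2 + 0.50337014^2 + 0.71347074^2) = 1.1045169
U = k * uc = 2.58 * 1.1045169
U = 2.8497

2.8497


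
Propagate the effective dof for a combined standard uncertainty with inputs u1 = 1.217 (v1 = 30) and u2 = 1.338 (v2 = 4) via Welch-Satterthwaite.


uc = sqrt(u1^2 + u2^2) = sqrt(1.217^2 + 1.338^2) = 1.8086827
v_eff = uc^4 / (u1^4/v1 + u2^4/v2)
= 1.8086827^4 / (1.217^4/30 + 1.338^4/4)
= 10.70162 / 0.87436422
v_eff = 12.2393

12.2393


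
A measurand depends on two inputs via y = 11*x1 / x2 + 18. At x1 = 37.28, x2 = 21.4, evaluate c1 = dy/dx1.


y = 11*x1 / x2 + 18
dy/dx1 = 11/x2
Evaluate at x2 = 21.4: c1 = 11 / 21.4
c1 = 0.5140

0.5140


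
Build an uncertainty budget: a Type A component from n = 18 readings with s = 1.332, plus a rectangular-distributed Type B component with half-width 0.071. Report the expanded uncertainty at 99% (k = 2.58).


u_A = s / sqrt(n) = 1.332 / sqrt(18) = 0.31395541
u_B = half_width / sqrt(3) = 0.071 / sqrt(3) = 0.040991869
uc = sqrt(u_A^2 + u_B^2) = sqrt(0.31395541^2 + 0.040991869^2) = 0.31662017
U = k * uc = 2.58 * 0.31662017
U = 0.8169

0.8169


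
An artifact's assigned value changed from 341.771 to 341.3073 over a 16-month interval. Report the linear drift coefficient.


rate = (v2 - v1) / months
= (341.3073 - 341.771) / 16
= -0.4637 / 16
= -0.0290

-0.0290


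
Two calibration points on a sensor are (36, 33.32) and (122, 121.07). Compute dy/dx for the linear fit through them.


slope = (y2 - y1) / (x2 - x1)
= (121.07 - 33.32) / (122 - 36)
= 87.7500 / 86
= 1.0203

1.0203


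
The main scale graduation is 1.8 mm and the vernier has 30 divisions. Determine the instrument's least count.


LC = MSD / n_div
= 1.8 / 30
= 0.0600

0.0600


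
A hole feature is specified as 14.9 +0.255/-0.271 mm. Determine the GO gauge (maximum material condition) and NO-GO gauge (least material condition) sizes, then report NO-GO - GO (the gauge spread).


GO = nominal - lower_tol (smallest hole = maximum material condition)
GO = 14.9 - 0.271 = 14.629
NO-GO = nominal + upper_tol (largest hole = least material condition)
NO-GO = 14.9 + 0.255 = 15.155
spread = NO-GO - GO = 15.155 - 14.629 = 0.5260

0.5260


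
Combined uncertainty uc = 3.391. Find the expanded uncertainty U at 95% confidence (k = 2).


U = k * uc
U = 2 * 3.391
U = 6.7820

6.7820


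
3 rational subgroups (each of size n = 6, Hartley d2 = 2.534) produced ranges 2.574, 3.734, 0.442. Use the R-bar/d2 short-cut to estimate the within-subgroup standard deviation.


R_bar = (2.574 + 3.734 + 0.442) / 3
R_bar = 6.75 / 3 = 2.25
sigma_hat = R_bar / d2 = 2.25 / 2.534 = 0.8879

0.8879


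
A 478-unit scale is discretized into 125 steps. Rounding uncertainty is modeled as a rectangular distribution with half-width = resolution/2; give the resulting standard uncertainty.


resolution = range / divisions
resolution = 478 / 125 = 3.824
u_res = resolution / (2*sqrt(3))
u_res = 3.824 / 3.4641016
u_res = 1.1039

1.1039


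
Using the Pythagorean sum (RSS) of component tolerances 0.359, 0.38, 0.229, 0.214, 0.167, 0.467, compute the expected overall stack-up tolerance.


RSS = sqrt(0.359^2 + 0.38^2 + 0.229^2 + 0.214^2 + 0.167^2 + 0.467^2)
= sqrt(0.617496)
= 0.7858

0.7858


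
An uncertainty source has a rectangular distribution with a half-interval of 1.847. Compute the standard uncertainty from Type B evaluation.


u_B = half_width / sqrt(3)
u_B = 1.847 / 1.7320508
u_B = 1.0664

1.0664


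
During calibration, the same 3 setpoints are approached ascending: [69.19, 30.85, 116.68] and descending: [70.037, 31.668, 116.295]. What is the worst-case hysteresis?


|69.19 - 70.037| = 0.8470
|30.85 - 31.668| = 0.8180
|116.68 - 116.295| = 0.3850
hysteresis = max(diffs) = 0.8470

0.8470


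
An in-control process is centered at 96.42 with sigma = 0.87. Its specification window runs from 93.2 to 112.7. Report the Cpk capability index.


Cpu = (USL - mean) / (3*sigma) = (112.7 - 96.42) / (3*0.87) = 6.2375
Cpl = (mean - LSL) / (3*sigma) = (96.42 - 93.2) / (3*0.87) = 1.2337
Cpk = min(Cpu, Cpl) = 1.2337

1.2337


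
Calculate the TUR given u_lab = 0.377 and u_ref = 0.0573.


TUR = u_lab / u_ref
= 0.377 / 0.0573
= 6.5794

6.5794


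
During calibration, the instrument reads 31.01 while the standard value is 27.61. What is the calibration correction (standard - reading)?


Correction = standard - reading
= 27.61 - 31.01
= -3.4000

-3.4000


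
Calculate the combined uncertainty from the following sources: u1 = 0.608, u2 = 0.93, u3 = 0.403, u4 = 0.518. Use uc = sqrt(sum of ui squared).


uc = sqrt(0.608^2 + 0.93^2 + 0.403^2 + 0.518^2)
uc = sqrt(1.665297)
uc = 1.2905

1.2905


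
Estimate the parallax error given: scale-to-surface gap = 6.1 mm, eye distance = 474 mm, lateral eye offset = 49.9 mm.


error = h * offset / d
= 6.1 * 49.9 / 474
= 0.6422

0.6422


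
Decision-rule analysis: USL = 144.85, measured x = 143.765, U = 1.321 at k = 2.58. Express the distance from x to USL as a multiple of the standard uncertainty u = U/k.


u = U / k = 1.321 / 2.58 = 0.5120155
margin = |USL - x| = |144.85 - 143.765| = 1.085
z = margin / u = 1.085 / 0.5120155
z = 2.1191

2.1191


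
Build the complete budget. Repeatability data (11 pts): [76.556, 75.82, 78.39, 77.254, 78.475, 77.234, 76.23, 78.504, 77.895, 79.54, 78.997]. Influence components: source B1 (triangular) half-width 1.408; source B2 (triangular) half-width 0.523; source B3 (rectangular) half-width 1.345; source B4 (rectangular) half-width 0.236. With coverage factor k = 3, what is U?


mean = (76.556 + 75.82 + 78.39 + 77.254 + 78.475 + 77.234 + 76.23 + 78.504 + 77.895 + 79.54 + 78.997) / 11 = 77.71772727
s = sqrt(sum((x - mean)^2)/(n-1)) = 1.1935504
u_A = s / sqrt(n) = 1.1935504 / sqrt(11) = 0.35986899
u_B1 = 1.408 / sqrt(6) = 0.57481359
u_B2 = 0.523 / sqrt(6) = 0.21351386
u_B3 = 1.345 / sqrt(3) = 0.77653611
u_B4 = 0.236 / sqrt(3) = 0.13625466
uc = sqrt(0.35986899^2 + 0.57481359^2 + 0.21351386^2 + 0.77653611^2 + 0.13625466^2) = 1.0616394
U = k * uc = 3 * 1.0616394
U = 3.1849

3.1849


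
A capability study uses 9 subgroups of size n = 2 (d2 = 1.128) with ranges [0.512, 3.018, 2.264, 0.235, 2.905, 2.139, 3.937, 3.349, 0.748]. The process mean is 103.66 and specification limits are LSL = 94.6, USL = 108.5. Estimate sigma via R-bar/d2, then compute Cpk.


R_bar = (0.512 + 3.018 + 2.264 + 0.235 + 2.905 + 2.139 + 3.937 + 3.349 + 0.748) / 9 = 2.123
sigma = R_bar / d2 = 2.123 / 1.128 = 1.8820922
Cp = (USL - LSL)/(6*sigma) = (108.5 - 94.6)/(6*1.8820922) = 1.2309
Cpu = (108.5 - 103.66)/(3*1.8820922) = 0.8572
Cpl = (103.66 - 94.6)/(3*1.8820922) = 1.6046
Cpk = min(Cpu, Cpl) = 0.8572

0.8572


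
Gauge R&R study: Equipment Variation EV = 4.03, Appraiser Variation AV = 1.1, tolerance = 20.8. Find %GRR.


GRR = sqrt(EV^2 + AV^2) = sqrt(4.03^2 + 1.1^2) = 4.1774274
%GRR = GRR / tol * 100 = 4.1774274 / 20.8 * 100
%GRR = 20.0838

20.0838


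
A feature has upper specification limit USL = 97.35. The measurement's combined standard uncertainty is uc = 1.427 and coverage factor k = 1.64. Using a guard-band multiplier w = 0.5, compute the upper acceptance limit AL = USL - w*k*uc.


U = k * uc = 1.64 * 1.427 = 2.34028
guard band g = w * U = 0.5 * 2.34028 = 1.17014
AL = USL - g = 97.35 - 1.17014
AL = 96.1799

96.1799


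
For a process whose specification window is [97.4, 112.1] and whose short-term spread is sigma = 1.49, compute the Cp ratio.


Cp = (USL - LSL) / (6 * sigma)
= (112.1 - 97.4) / (6 * 1.49)
= 14.7000 / 8.9400
= 1.6443

1.6443


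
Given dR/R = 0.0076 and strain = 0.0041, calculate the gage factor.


GF = (dR/R) / epsilon
= 0.0076 / 0.0041
= 1.8537

1.8537


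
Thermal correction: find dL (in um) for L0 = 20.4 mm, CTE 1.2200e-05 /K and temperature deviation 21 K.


dL = L * alpha * dT
= 20.4 * 1.2200e-05 * 21
= 0.0052265 mm
dL_um = 0.0052265 * 1000 = 5.2265 um

5.2265


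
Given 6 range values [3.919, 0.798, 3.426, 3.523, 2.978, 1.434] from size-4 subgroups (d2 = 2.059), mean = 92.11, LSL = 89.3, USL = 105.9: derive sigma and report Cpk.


R_bar = (3.919 + 0.798 + 3.426 + 3.523 + 2.978 + 1.434) / 6 = 2.6796667
sigma = R_bar / d2 = 2.6796667 / 2.059 = 1.3014408
Cp = (USL - LSL)/(6*sigma) = (105.9 - 89.3)/(6*1.3014408) = 2.1258
Cpu = (105.9 - 92.11)/(3*1.3014408) = 3.5320
Cpl = (92.11 - 89.3)/(3*1.3014408) = 0.7197
Cpk = min(Cpu, Cpl) = 0.7197

0.7197


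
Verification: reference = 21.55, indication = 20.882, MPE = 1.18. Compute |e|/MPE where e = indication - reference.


e = indication - reference = 20.882 - 21.55 = -0.6680
|e| = 0.6680
ratio = |e| / MPE = 0.6680 / 1.18
ratio = 0.5661

0.5661


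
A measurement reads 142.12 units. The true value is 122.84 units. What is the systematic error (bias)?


Systematic error = measured - true
= 142.12 - 122.84
= 19.2800

19.2800


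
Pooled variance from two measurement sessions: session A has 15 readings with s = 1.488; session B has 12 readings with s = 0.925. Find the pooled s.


s_p = sqrt(((n1-1)*s1^2 + (n2-1)*s2^2) / (n1+n2-2))
numerator = (15-1)*1.488^2 + (12-1)*0.925^2 = 30.998016 + 9.411875 = 40.409891
denominator = 15 + 12 - 2 = 25
s_p^2 = 40.409891 / 25 = 1.6163956
s_p = sqrt(1.6163956) = 1.2714

1.2714


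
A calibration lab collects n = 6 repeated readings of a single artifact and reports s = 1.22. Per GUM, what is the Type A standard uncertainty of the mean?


u_A = s / sqrt(n)
u_A = 1.22 / sqrt(6)
u_A = 1.22 / 2.4494897
u_A = 0.4981

0.4981


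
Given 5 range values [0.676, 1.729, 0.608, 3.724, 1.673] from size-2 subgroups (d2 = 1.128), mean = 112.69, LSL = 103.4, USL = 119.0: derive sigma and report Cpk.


R_bar = (0.676 + 1.729 + 0.608 + 3.724 + 1.673) / 5 = 1.682
sigma = R_bar / d2 = 1.682 / 1.128 = 1.4911348
Cp = (USL - LSL)/(6*sigma) = (119.0 - 103.4)/(6*1.4911348) = 1.7436
Cpu = (119.0 - 112.69)/(3*1.4911348) = 1.4106
Cpl = (112.69 - 103.4)/(3*1.4911348) = 2.0767
Cpk = min(Cpu, Cpl) = 1.4106

1.4106


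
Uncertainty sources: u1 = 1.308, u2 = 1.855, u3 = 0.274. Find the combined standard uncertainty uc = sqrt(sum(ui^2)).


uc = sqrt(1.308^2 + 1.855^2 + 0.274^2)
uc = sqrt(5.226965)
uc = 2.2863

2.2863


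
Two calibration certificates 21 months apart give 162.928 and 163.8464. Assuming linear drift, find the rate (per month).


rate = (v2 - v1) / months
= (163.8464 - 162.928) / 21
= 0.9184 / 21
= 0.0437

0.0437


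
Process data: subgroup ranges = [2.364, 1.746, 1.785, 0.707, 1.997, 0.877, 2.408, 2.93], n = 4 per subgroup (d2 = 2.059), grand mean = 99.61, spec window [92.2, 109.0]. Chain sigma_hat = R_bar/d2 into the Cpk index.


R_bar = (2.364 + 1.746 + 1.785 + 0.707 + 1.997 + 0.877 + 2.408 + 2.93) / 8 = 1.85175
sigma = R_bar / d2 = 1.85175 / 2.059 = 0.89934434
Cp = (USL - LSL)/(6*sigma) = (109.0 - 92.2)/(6*0.89934434) = 3.1134
Cpu = (109.0 - 99.61)/(3*0.89934434) = 3.4803
Cpl = (99.61 - 92.2)/(3*0.89934434) = 2.7464
Cpk = min(Cpu, Cpl) = 2.7464

2.7464


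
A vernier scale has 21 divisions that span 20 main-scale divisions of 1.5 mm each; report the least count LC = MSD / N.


LC = MSD / n_div
= 1.5 / 21
= 0.0714

0.0714


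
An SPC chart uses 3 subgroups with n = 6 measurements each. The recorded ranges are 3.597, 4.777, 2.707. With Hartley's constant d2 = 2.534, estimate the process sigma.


R_bar = (3.597 + 4.777 + 2.707) / 3
R_bar = 11.081 / 3 = 3.6936667
sigma_hat = R_bar / d2 = 3.6936667 / 2.534 = 1.4576

1.4576


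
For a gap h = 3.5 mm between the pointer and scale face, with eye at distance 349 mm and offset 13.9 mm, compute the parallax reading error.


error = h * offset / d
= 3.5 * 13.9 / 349
= 0.1394

0.1394


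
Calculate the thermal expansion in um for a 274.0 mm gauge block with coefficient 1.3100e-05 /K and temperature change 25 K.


dL = L * alpha * dT
= 274.0 * 1.3100e-05 * 25
= 0.0897350 mm
dL_um = 0.0897350 * 1000 = 89.7350 um

89.7350


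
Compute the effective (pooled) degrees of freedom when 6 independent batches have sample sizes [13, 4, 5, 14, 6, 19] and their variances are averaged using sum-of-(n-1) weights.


nu = sum_i (n_i - 1)
nu = ((13 - 1) + (4 - 1) + (5 - 1) + (14 - 1) + (6 - 1) + (19 - 1))
nu = 12 + 3 + 4 + 13 + 5 + 18
nu = 55

55


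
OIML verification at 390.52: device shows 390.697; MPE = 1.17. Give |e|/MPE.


e = indication - reference = 390.697 - 390.52 = 0.1770
|e| = 0.1770
ratio = |e| / MPE = 0.1770 / 1.17
ratio = 0.1513

0.1513


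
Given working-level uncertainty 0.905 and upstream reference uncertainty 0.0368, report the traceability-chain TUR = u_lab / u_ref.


TUR = u_lab / u_ref
= 0.905 / 0.0368
= 24.5924

24.5924


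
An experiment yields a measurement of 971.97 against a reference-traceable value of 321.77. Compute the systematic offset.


Systematic error = measured - true
= 971.97 - 321.77
= 650.2000

650.2000


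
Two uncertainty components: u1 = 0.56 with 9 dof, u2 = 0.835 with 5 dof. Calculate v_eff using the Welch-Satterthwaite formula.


uc = sqrt(u1^2 + u2^2) = sqrt(0.56^2 + 0.835^2) = 1.0053979
v_eff = uc^4 / (u1^4/v1 + u2^4/v2)
= 1.0053979^4 / (0.56^4/9 + 0.835^4/5)
= 1.0217671 / 0.10815176
v_eff = 9.4475

9.4475


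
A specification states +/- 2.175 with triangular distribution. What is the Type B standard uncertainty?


u_B = half_width / sqrt(6)
u_B = 2.175 / 2.4494897
u_B = 0.8879

0.8879


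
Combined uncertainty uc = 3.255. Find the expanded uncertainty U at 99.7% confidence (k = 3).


U = k * uc
U = 3 * 3.255
U = 9.7650

9.7650


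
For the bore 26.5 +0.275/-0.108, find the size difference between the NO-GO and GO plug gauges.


GO = nominal - lower_tol (smallest hole = maximum material condition)
GO = 26.5 - 0.108 = 26.392
NO-GO = nominal + upper_tol (largest hole = least material condition)
NO-GO = 26.5 + 0.275 = 26.775
spread = NO-GO - GO = 26.775 - 26.392 = 0.3830

0.3830


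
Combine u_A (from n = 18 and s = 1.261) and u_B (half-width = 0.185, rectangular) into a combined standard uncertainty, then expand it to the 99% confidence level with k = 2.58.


u_A = s / sqrt(n) = 1.261 / sqrt(18) = 0.29722055
u_B = half_width / sqrt(3) = 0.185 / sqrt(3) = 0.1068098
uc = sqrt(u_A^2 + u_B^2) = sqrt(0.29722055^2 + 0.1068098^2) = 0.31582968
U = k * uc = 2.58 * 0.31582968
U = 0.8148

0.8148


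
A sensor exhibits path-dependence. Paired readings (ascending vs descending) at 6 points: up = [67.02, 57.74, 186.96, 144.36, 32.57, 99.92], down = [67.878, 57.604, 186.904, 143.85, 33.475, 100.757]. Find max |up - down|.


|67.02 - 67.878| = 0.8580
|57.74 - 57.604| = 0.1360
|186.96 - 186.904| = 0.0560
|144.36 - 143.85| = 0.5100
|32.57 - 33.475| = 0.9050
|99.92 - 100.757| = 0.8370
hysteresis = max(diffs) = 0.9050

0.9050


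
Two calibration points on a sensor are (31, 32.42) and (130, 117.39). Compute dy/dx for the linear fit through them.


slope = (y2 - y1) / (x2 - x1)
= (117.39 - 32.42) / (130 - 31)
= 84.9700 / 99
= 0.8583

0.8583


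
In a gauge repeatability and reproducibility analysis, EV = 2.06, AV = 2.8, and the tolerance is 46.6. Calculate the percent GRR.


GRR = sqrt(EV^2 + AV^2) = sqrt(2.06^2 + 2.8^2) = 3.4761473
%GRR = GRR / tol * 100 = 3.4761473 / 46.6 * 100
%GRR = 7.4595

7.4595


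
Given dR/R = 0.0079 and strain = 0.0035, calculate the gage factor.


GF = (dR/R) / epsilon
= 0.0079 / 0.0035
= 2.2571

2.2571


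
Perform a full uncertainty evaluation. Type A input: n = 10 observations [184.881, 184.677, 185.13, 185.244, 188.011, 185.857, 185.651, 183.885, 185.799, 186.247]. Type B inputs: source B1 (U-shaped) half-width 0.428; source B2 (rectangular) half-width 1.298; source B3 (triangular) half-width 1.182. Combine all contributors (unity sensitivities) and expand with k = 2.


mean = (184.881 + 184.677 + 185.13 + 185.244 + 188.011 + 185.857 + 185.651 + 183.885 + 185.799 + 186.247) / 10 = 185.5382
s = sqrt(sum((x - mean)^2)/(n-1)) = 1.1034964
u_A = s / sqrt(n) = 1.1034964 / sqrt(10) = 0.3489562
u_B1 = 0.428 / sqrt(2) = 0.3026417
u_B2 = 1.298 / sqrt(3) = 0.74940065
u_B3 = 1.182 / sqrt(6) = 0.48254948
uc = sqrt(0.3489562^2 + 0.3026417^2 + 0.74940065^2 + 0.48254948^2) = 1.0039013
U = k * uc = 2 * 1.0039013
U = 2.0078

2.0078
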